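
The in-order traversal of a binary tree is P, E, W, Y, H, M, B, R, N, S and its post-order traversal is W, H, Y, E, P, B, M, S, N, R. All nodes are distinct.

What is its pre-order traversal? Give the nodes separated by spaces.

The last element of post-order is the root; it splits in-order into left and right subtrees.
Root R: left subtree has 7 nodes {P, E, W, Y, H, M, B}, right has 2 {N, S}.
  Root M: left subtree has 5 nodes {P, E, W, Y, H}, right has 1 {B}.
    Root P: left subtree has 0 nodes { }, right has 4 {E, W, Y, H}.
      Root E: left subtree has 0 nodes { }, right has 3 {W, Y, H}.
        Root Y: left subtree has 1 node {W}, right has 1 {H}.
  Root N: left subtree has 0 nodes { }, right has 1 {S}.

R M P E Y W H B N S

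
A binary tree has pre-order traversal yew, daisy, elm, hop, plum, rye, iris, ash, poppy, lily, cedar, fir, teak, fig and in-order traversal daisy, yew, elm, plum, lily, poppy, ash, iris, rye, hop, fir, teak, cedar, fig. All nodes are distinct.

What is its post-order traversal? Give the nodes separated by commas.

The first element of pre-order is the root; it splits in-order into left and right subtrees.
Root yew: left subtree has 1 node {daisy}, right has 12 {elm, plum, lily, poppy, ash, iris, rye, hop, fir, teak, cedar, fig}.
  Root elm: left subtree has 0 nodes { }, right has 11 {plum, lily, poppy, ash, iris, rye, hop, fir, teak, cedar, fig}.
    Root hop: left subtree has 6 nodes {plum, lily, poppy, ash, iris, rye}, right has 4 {fir, teak, cedar, fig}.
      Root plum: left subtree has 0 nodes { }, right has 5 {lily, poppy, ash, iris, rye}.
        Root rye: left subtree has 4 nodes {lily, poppy, ash, iris}, right has 0 { }.
          Root iris: left subtree has 3 nodes {lily, poppy, ash}, right has 0 { }.
            Root ash: left subtree has 2 nodes {lily, poppy}, right has 0 { }.
              Root poppy: left subtree has 1 node {lily}, right has 0 { }.
      Root cedar: left subtree has 2 nodes {fir, teak}, right has 1 {fig}.
        Root fir: left subtree has 0 nodes { }, right has 1 {teak}.

daisy, lily, poppy, ash, iris, rye, plum, teak, fir, fig, cedar, hop, elm, yew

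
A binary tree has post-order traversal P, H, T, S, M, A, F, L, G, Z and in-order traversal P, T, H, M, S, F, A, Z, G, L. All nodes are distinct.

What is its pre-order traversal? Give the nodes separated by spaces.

The last element of post-order is the root; it splits in-order into left and right subtrees.
Root Z: left subtree has 7 nodes {P, T, H, M, S, F, A}, right has 2 {G, L}.
  Root F: left subtree has 5 nodes {P, T, H, M, S}, right has 1 {A}.
    Root M: left subtree has 3 nodes {P, T, H}, right has 1 {S}.
      Root T: left subtree has 1 node {P}, right has 1 {H}.
  Root G: left subtree has 0 nodes { }, right has 1 {L}.

Z F M T P H S A G L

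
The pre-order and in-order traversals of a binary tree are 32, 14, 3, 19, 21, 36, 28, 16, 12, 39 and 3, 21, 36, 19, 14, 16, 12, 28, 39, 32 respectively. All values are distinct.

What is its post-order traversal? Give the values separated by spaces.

The first element of pre-order is the root; it splits in-order into left and right subtrees.
Root 32: left subtree has 9 nodes {3, 21, 36, 19, 14, 16, 12, 28, 39}, right has 0 { }.
  Root 14: left subtree has 4 nodes {3, 21, 36, 19}, right has 4 {16, 12, 28, 39}.
    Root 3: left subtree has 0 nodes { }, right has 3 {21, 36, 19}.
      Root 19: left subtree has 2 nodes {21, 36}, right has 0 { }.
        Root 21: left subtree has 0 nodes { }, right has 1 {36}.
    Root 28: left subtree has 2 nodes {16, 12}, right has 1 {39}.
      Root 16: left subtree has 0 nodes { }, right has 1 {12}.

36 21 19 3 12 16 39 28 14 32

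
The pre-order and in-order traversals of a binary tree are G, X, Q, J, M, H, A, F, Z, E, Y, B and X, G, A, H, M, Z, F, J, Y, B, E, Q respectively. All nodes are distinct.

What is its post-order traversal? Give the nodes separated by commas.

The first element of pre-order is the root; it splits in-order into left and right subtrees.
Root G: left subtree has 1 node {X}, right has 10 {A, H, M, Z, F, J, Y, B, E, Q}.
  Root Q: left subtree has 9 nodes {A, H, M, Z, F, J, Y, B, E}, right has 0 { }.
    Root J: left subtree has 5 nodes {A, H, M, Z, F}, right has 3 {Y, B, E}.
      Root M: left subtree has 2 nodes {A, H}, right has 2 {Z, F}.
        Root H: left subtree has 1 node {A}, right has 0 { }.
        Root F: left subtree has 1 node {Z}, right has 0 { }.
      Root E: left subtree has 2 nodes {Y, B}, right has 0 { }.
        Root Y: left subtree has 0 nodes { }, right has 1 {B}.

X, A, H, Z, F, M, B, Y, E, J, Q, G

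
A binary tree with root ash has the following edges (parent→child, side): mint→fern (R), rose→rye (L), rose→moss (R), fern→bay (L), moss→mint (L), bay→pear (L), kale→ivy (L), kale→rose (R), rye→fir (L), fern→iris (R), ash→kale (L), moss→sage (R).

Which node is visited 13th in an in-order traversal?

In-order visits the left subtree, then the node, then the right subtree.
At ash: go left to kale.
  At kale: go left to ivy.
    ivy is a leaf — visit ivy.
  Visit kale.
  At kale: go right to rose.
    At rose: go left to rye.
      At rye: go left to fir.
        fir is a leaf — visit fir.
      Visit rye.
      At rye: no right child.
    Visit rose.
    At rose: go right to moss.
      At moss: go left to mint.
        At mint: no left child.
        Visit mint.
        At mint: go right to fern.
          At fern: go left to bay.
            At bay: go left to pear.
              pear is a leaf — visit pear.
            Visit bay.
            At bay: no right child.
          Visit fern.
          At fern: go right to iris.
            iris is a leaf — visit iris.
      Visit moss.
      At moss: go right to sage.
        sage is a leaf — visit sage.
Visit ash.
At ash: no right child.
Full in-order sequence: ivy, kale, fir, rye, rose, mint, pear, bay, fern, iris, moss, sage, ash.

ash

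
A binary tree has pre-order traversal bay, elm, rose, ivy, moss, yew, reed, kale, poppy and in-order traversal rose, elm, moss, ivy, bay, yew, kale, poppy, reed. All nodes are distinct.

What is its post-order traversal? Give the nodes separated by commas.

rose, moss, ivy, elm, poppy, kale, reed, yew, bay

The first element of pre-order is the root; it splits in-order into left and right subtrees.
Root bay: left subtree has 4 nodes {rose, elm, moss, ivy}, right has 4 {yew, kale, poppy, reed}.
  Root elm: left subtree has 1 node {rose}, right has 2 {moss, ivy}.
    Root ivy: left subtree has 1 node {moss}, right has 0 { }.
  Root yew: left subtree has 0 nodes { }, right has 3 {kale, poppy, reed}.
    Root reed: left subtree has 2 nodes {kale, poppy}, right has 0 { }.
      Root kale: left subtree has 0 nodes { }, right has 1 {poppy}.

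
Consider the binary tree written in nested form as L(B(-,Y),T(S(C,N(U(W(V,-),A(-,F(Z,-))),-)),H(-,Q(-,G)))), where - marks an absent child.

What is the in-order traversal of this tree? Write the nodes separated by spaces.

B Y L C S V W U A Z F N T H Q G

In-order visits the left subtree, then the node, then the right subtree.
At L: go left to B.
  At B: no left child.
  Visit B.
  At B: go right to Y.
    Y is a leaf — visit Y.
Visit L.
At L: go right to T.
  At T: go left to S.
    At S: go left to C.
      C is a leaf — visit C.
    Visit S.
    At S: go right to N.
      At N: go left to U.
        At U: go left to W.
          At W: go left to V.
            V is a leaf — visit V.
          Visit W.
          At W: no right child.
        Visit U.
        At U: go right to A.
          At A: no left child.
          Visit A.
          At A: go right to F.
            At F: go left to Z.
              Z is a leaf — visit Z.
            Visit F.
            At F: no right child.
      Visit N.
      At N: no right child.
  Visit T.
  At T: go right to H.
    At H: no left child.
    Visit H.
    At H: go right to Q.
      At Q: no left child.
      Visit Q.
      At Q: go right to G.
        G is a leaf — visit G.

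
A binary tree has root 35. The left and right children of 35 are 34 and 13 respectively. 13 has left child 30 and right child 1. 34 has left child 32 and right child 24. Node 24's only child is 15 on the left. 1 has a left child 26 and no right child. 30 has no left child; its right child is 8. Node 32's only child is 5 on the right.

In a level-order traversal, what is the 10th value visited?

Level-order visits nodes level by level from the root, left to right within each level.
Level 0: 35
Level 1: 34, 13
Level 2: 32, 24, 30, 1
Level 3: 5, 15, 8, 26
Full level-order sequence: 35, 34, 13, 32, 24, 30, 1, 5, 15, 8, 26.

8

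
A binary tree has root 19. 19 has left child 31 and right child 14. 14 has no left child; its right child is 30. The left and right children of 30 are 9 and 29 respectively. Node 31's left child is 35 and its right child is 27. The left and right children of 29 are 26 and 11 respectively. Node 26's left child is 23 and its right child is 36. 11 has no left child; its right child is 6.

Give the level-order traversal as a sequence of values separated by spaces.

19 31 14 35 27 30 9 29 26 11 23 36 6

Level-order visits nodes level by level from the root, left to right within each level.
Level 0: 19
Level 1: 31, 14
Level 2: 35, 27, 30
Level 3: 9, 29
Level 4: 26, 11
Level 5: 23, 36, 6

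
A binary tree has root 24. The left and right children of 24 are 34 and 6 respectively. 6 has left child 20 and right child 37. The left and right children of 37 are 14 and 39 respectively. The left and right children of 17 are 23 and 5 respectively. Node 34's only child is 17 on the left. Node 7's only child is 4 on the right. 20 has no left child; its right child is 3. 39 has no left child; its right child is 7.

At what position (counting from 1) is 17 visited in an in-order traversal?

In-order visits the left subtree, then the node, then the right subtree.
At 24: go left to 34.
  At 34: go left to 17.
    At 17: go left to 23.
      23 is a leaf — visit 23.
    Visit 17.
    At 17: go right to 5.
      5 is a leaf — visit 5.
  Visit 34.
  At 34: no right child.
Visit 24.
At 24: go right to 6.
  At 6: go left to 20.
    At 20: no left child.
    Visit 20.
    At 20: go right to 3.
      3 is a leaf — visit 3.
  Visit 6.
  At 6: go right to 37.
    At 37: go left to 14.
      14 is a leaf — visit 14.
    Visit 37.
    At 37: go right to 39.
      At 39: no left child.
      Visit 39.
      At 39: go right to 7.
        At 7: no left child.
        Visit 7.
        At 7: go right to 4.
          4 is a leaf — visit 4.
Full in-order sequence: 23, 17, 5, 34, 24, 20, 3, 6, 14, 37, 39, 7, 4.

2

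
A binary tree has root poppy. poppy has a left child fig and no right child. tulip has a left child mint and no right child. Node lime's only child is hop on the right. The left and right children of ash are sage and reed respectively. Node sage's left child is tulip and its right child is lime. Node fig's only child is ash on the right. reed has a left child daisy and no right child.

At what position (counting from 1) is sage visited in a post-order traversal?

Post-order visits the left subtree, then the right subtree, then the node.
At poppy: go left to fig.
  At fig: no left child.
  At fig: go right to ash.
    At ash: go left to sage.
      At sage: go left to tulip.
        At tulip: go left to mint.
          mint is a leaf — visit mint.
        At tulip: no right child.
        Visit tulip.
      At sage: go right to lime.
        At lime: no left child.
        At lime: go right to hop.
          hop is a leaf — visit hop.
        Visit lime.
      Visit sage.
    At ash: go right to reed.
      At reed: go left to daisy.
        daisy is a leaf — visit daisy.
      At reed: no right child.
      Visit reed.
    Visit ash.
  Visit fig.
At poppy: no right child.
Visit poppy.
Full post-order sequence: mint, tulip, hop, lime, sage, daisy, reed, ash, fig, poppy.

5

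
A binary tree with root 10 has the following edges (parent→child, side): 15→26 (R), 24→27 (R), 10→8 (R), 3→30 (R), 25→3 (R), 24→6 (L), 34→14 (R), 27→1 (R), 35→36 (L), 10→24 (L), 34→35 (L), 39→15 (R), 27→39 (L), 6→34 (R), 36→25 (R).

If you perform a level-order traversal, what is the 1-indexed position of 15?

11

Level-order visits nodes level by level from the root, left to right within each level.
Level 0: 10
Level 1: 24, 8
Level 2: 6, 27
Level 3: 34, 39, 1
Level 4: 35, 14, 15
Level 5: 36, 26
Level 6: 25
Level 7: 3
Level 8: 30
Full level-order sequence: 10, 24, 8, 6, 27, 34, 39, 1, 35, 14, 15, 36, 26, 25, 3, 30.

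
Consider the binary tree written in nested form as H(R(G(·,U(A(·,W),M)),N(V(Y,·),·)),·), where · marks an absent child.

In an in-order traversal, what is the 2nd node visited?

In-order visits the left subtree, then the node, then the right subtree.
At H: go left to R.
  At R: go left to G.
    At G: no left child.
    Visit G.
    At G: go right to U.
      At U: go left to A.
        At A: no left child.
        Visit A.
        At A: go right to W.
          W is a leaf — visit W.
      Visit U.
      At U: go right to M.
        M is a leaf — visit M.
  Visit R.
  At R: go right to N.
    At N: go left to V.
      At V: go left to Y.
        Y is a leaf — visit Y.
      Visit V.
      At V: no right child.
    Visit N.
    At N: no right child.
Visit H.
At H: no right child.
Full in-order sequence: G, A, W, U, M, R, Y, V, N, H.

A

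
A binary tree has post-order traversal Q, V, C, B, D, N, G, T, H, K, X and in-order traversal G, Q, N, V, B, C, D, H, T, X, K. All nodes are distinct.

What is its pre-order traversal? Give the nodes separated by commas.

X, H, G, N, Q, D, B, V, C, T, K

The last element of post-order is the root; it splits in-order into left and right subtrees.
Root X: left subtree has 9 nodes {G, Q, N, V, B, C, D, H, T}, right has 1 {K}.
  Root H: left subtree has 7 nodes {G, Q, N, V, B, C, D}, right has 1 {T}.
    Root G: left subtree has 0 nodes { }, right has 6 {Q, N, V, B, C, D}.
      Root N: left subtree has 1 node {Q}, right has 4 {V, B, C, D}.
        Root D: left subtree has 3 nodes {V, B, C}, right has 0 { }.
          Root B: left subtree has 1 node {V}, right has 1 {C}.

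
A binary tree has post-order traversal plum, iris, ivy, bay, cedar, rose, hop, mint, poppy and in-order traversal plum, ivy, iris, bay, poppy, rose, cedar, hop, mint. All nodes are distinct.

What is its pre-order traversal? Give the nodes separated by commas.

The last element of post-order is the root; it splits in-order into left and right subtrees.
Root poppy: left subtree has 4 nodes {plum, ivy, iris, bay}, right has 4 {rose, cedar, hop, mint}.
  Root bay: left subtree has 3 nodes {plum, ivy, iris}, right has 0 { }.
    Root ivy: left subtree has 1 node {plum}, right has 1 {iris}.
  Root mint: left subtree has 3 nodes {rose, cedar, hop}, right has 0 { }.
    Root hop: left subtree has 2 nodes {rose, cedar}, right has 0 { }.
      Root rose: left subtree has 0 nodes { }, right has 1 {cedar}.

poppy, bay, ivy, plum, iris, mint, hop, rose, cedar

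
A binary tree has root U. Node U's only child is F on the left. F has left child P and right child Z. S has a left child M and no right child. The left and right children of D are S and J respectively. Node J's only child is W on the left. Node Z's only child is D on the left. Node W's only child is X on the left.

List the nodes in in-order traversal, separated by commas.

In-order visits the left subtree, then the node, then the right subtree.
At U: go left to F.
  At F: go left to P.
    P is a leaf — visit P.
  Visit F.
  At F: go right to Z.
    At Z: go left to D.
      At D: go left to S.
        At S: go left to M.
          M is a leaf — visit M.
        Visit S.
        At S: no right child.
      Visit D.
      At D: go right to J.
        At J: go left to W.
          At W: go left to X.
            X is a leaf — visit X.
          Visit W.
          At W: no right child.
        Visit J.
        At J: no right child.
    Visit Z.
    At Z: no right child.
Visit U.
At U: no right child.

P, F, M, S, D, X, W, J, Z, U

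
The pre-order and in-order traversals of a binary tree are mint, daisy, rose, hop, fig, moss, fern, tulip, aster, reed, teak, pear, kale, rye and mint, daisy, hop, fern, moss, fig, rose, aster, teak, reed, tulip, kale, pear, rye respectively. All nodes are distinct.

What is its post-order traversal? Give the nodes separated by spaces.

fern moss fig hop teak reed aster kale rye pear tulip rose daisy mint

The first element of pre-order is the root; it splits in-order into left and right subtrees.
Root mint: left subtree has 0 nodes { }, right has 13 {daisy, hop, fern, moss, fig, rose, aster, teak, reed, tulip, kale, pear, rye}.
  Root daisy: left subtree has 0 nodes { }, right has 12 {hop, fern, moss, fig, rose, aster, teak, reed, tulip, kale, pear, rye}.
    Root rose: left subtree has 4 nodes {hop, fern, moss, fig}, right has 7 {aster, teak, reed, tulip, kale, pear, rye}.
      Root hop: left subtree has 0 nodes { }, right has 3 {fern, moss, fig}.
        Root fig: left subtree has 2 nodes {fern, moss}, right has 0 { }.
          Root moss: left subtree has 1 node {fern}, right has 0 { }.
      Root tulip: left subtree has 3 nodes {aster, teak, reed}, right has 3 {kale, pear, rye}.
        Root aster: left subtree has 0 nodes { }, right has 2 {teak, reed}.
          Root reed: left subtree has 1 node {teak}, right has 0 { }.
        Root pear: left subtree has 1 node {kale}, right has 1 {rye}.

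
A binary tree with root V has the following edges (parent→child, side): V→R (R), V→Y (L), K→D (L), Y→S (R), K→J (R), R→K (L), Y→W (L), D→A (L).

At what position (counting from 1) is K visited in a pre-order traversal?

Pre-order visits the node, then its left subtree, then its right subtree.
Visit V.
At V: go left to Y.
  Visit Y.
  At Y: go left to W.
    W is a leaf — visit W.
  At Y: go right to S.
    S is a leaf — visit S.
At V: go right to R.
  Visit R.
  At R: go left to K.
    Visit K.
    At K: go left to D.
      Visit D.
      At D: go left to A.
        A is a leaf — visit A.
      At D: no right child.
    At K: go right to J.
      J is a leaf — visit J.
  At R: no right child.
Full pre-order sequence: V, Y, W, S, R, K, D, A, J.

6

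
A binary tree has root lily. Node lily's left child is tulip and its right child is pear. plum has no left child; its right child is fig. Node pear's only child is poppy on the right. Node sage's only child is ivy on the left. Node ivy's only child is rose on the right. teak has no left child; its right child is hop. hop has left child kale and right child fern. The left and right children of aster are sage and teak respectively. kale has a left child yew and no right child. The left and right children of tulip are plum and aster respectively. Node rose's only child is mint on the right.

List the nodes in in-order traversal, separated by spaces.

plum fig tulip ivy rose mint sage aster teak yew kale hop fern lily pear poppy

In-order visits the left subtree, then the node, then the right subtree.
At lily: go left to tulip.
  At tulip: go left to plum.
    At plum: no left child.
    Visit plum.
    At plum: go right to fig.
      fig is a leaf — visit fig.
  Visit tulip.
  At tulip: go right to aster.
    At aster: go left to sage.
      At sage: go left to ivy.
        At ivy: no left child.
        Visit ivy.
        At ivy: go right to rose.
          At rose: no left child.
          Visit rose.
          At rose: go right to mint.
            mint is a leaf — visit mint.
      Visit sage.
      At sage: no right child.
    Visit aster.
    At aster: go right to teak.
      At teak: no left child.
      Visit teak.
      At teak: go right to hop.
        At hop: go left to kale.
          At kale: go left to yew.
            yew is a leaf — visit yew.
          Visit kale.
          At kale: no right child.
        Visit hop.
        At hop: go right to fern.
          fern is a leaf — visit fern.
Visit lily.
At lily: go right to pear.
  At pear: no left child.
  Visit pear.
  At pear: go right to poppy.
    poppy is a leaf — visit poppy.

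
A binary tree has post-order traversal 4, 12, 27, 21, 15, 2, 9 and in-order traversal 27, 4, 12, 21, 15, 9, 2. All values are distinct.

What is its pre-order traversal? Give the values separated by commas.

9, 15, 21, 27, 12, 4, 2

The last element of post-order is the root; it splits in-order into left and right subtrees.
Root 9: left subtree has 5 nodes {27, 4, 12, 21, 15}, right has 1 {2}.
  Root 15: left subtree has 4 nodes {27, 4, 12, 21}, right has 0 { }.
    Root 21: left subtree has 3 nodes {27, 4, 12}, right has 0 { }.
      Root 27: left subtree has 0 nodes { }, right has 2 {4, 12}.
        Root 12: left subtree has 1 node {4}, right has 0 { }.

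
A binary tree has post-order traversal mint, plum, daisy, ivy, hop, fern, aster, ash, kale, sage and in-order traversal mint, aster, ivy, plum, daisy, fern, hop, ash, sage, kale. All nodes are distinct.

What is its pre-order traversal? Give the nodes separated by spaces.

sage ash aster mint fern ivy daisy plum hop kale

The last element of post-order is the root; it splits in-order into left and right subtrees.
Root sage: left subtree has 8 nodes {mint, aster, ivy, plum, daisy, fern, hop, ash}, right has 1 {kale}.
  Root ash: left subtree has 7 nodes {mint, aster, ivy, plum, daisy, fern, hop}, right has 0 { }.
    Root aster: left subtree has 1 node {mint}, right has 5 {ivy, plum, daisy, fern, hop}.
      Root fern: left subtree has 3 nodes {ivy, plum, daisy}, right has 1 {hop}.
        Root ivy: left subtree has 0 nodes { }, right has 2 {plum, daisy}.
          Root daisy: left subtree has 1 node {plum}, right has 0 { }.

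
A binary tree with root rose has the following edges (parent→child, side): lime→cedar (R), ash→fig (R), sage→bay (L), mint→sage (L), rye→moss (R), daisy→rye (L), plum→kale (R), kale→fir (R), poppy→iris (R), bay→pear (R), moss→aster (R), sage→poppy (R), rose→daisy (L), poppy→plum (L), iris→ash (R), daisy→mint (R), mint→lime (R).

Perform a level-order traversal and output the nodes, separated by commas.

Level-order visits nodes level by level from the root, left to right within each level.
Level 0: rose
Level 1: daisy
Level 2: rye, mint
Level 3: moss, sage, lime
Level 4: aster, bay, poppy, cedar
Level 5: pear, plum, iris
Level 6: kale, ash
Level 7: fir, fig

rose, daisy, rye, mint, moss, sage, lime, aster, bay, poppy, cedar, pear, plum, iris, kale, ash, fir, fig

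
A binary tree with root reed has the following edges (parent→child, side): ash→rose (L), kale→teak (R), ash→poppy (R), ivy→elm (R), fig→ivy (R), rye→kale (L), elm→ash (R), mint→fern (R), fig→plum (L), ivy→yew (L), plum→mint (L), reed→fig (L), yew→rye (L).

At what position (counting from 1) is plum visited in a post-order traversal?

3

Post-order visits the left subtree, then the right subtree, then the node.
At reed: go left to fig.
  At fig: go left to plum.
    At plum: go left to mint.
      At mint: no left child.
      At mint: go right to fern.
        fern is a leaf — visit fern.
      Visit mint.
    At plum: no right child.
    Visit plum.
  At fig: go right to ivy.
    At ivy: go left to yew.
      At yew: go left to rye.
        At rye: go left to kale.
          At kale: no left child.
          At kale: go right to teak.
            teak is a leaf — visit teak.
          Visit kale.
        At rye: no right child.
        Visit rye.
      At yew: no right child.
      Visit yew.
    At ivy: go right to elm.
      At elm: no left child.
      At elm: go right to ash.
        At ash: go left to rose.
          rose is a leaf — visit rose.
        At ash: go right to poppy.
          poppy is a leaf — visit poppy.
        Visit ash.
      Visit elm.
    Visit ivy.
  Visit fig.
At reed: no right child.
Visit reed.
Full post-order sequence: fern, mint, plum, teak, kale, rye, yew, rose, poppy, ash, elm, ivy, fig, reed.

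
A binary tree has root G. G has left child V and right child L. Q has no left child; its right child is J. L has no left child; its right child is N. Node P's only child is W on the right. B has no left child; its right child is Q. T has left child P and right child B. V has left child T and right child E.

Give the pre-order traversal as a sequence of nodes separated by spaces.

G V T P W B Q J E L N

Pre-order visits the node, then its left subtree, then its right subtree.
Visit G.
At G: go left to V.
  Visit V.
  At V: go left to T.
    Visit T.
    At T: go left to P.
      Visit P.
      At P: no left child.
      At P: go right to W.
        W is a leaf — visit W.
    At T: go right to B.
      Visit B.
      At B: no left child.
      At B: go right to Q.
        Visit Q.
        At Q: no left child.
        At Q: go right to J.
          J is a leaf — visit J.
  At V: go right to E.
    E is a leaf — visit E.
At G: go right to L.
  Visit L.
  At L: no left child.
  At L: go right to N.
    N is a leaf — visit N.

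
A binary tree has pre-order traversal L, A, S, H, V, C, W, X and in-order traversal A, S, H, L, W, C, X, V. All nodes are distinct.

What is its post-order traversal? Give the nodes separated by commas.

H, S, A, W, X, C, V, L

The first element of pre-order is the root; it splits in-order into left and right subtrees.
Root L: left subtree has 3 nodes {A, S, H}, right has 4 {W, C, X, V}.
  Root A: left subtree has 0 nodes { }, right has 2 {S, H}.
    Root S: left subtree has 0 nodes { }, right has 1 {H}.
  Root V: left subtree has 3 nodes {W, C, X}, right has 0 { }.
    Root C: left subtree has 1 node {W}, right has 1 {X}.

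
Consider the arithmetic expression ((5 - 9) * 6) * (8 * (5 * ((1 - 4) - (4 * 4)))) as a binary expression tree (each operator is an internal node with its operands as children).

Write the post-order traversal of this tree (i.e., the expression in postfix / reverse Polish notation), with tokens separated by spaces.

Post-order on an expression tree gives postfix notation: for each operator, emit left operand, right operand, then the operator.

5 9 - 6 * 8 5 1 4 - 4 4 * - * * *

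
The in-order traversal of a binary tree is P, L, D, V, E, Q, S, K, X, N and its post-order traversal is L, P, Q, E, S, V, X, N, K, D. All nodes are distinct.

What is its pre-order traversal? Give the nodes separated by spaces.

D P L K V S E Q N X

The last element of post-order is the root; it splits in-order into left and right subtrees.
Root D: left subtree has 2 nodes {P, L}, right has 7 {V, E, Q, S, K, X, N}.
  Root P: left subtree has 0 nodes { }, right has 1 {L}.
  Root K: left subtree has 4 nodes {V, E, Q, S}, right has 2 {X, N}.
    Root V: left subtree has 0 nodes { }, right has 3 {E, Q, S}.
      Root S: left subtree has 2 nodes {E, Q}, right has 0 { }.
        Root E: left subtree has 0 nodes { }, right has 1 {Q}.
    Root N: left subtree has 1 node {X}, right has 0 { }.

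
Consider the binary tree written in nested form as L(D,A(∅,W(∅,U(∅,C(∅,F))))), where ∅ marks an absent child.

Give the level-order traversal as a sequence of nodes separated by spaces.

Level-order visits nodes level by level from the root, left to right within each level.
Level 0: L
Level 1: D, A
Level 2: W
Level 3: U
Level 4: C
Level 5: F

L D A W U C F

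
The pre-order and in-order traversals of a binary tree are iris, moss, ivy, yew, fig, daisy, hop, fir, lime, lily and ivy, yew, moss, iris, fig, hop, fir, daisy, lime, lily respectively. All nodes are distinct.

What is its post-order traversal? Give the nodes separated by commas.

yew, ivy, moss, fir, hop, lily, lime, daisy, fig, iris

The first element of pre-order is the root; it splits in-order into left and right subtrees.
Root iris: left subtree has 3 nodes {ivy, yew, moss}, right has 6 {fig, hop, fir, daisy, lime, lily}.
  Root moss: left subtree has 2 nodes {ivy, yew}, right has 0 { }.
    Root ivy: left subtree has 0 nodes { }, right has 1 {yew}.
  Root fig: left subtree has 0 nodes { }, right has 5 {hop, fir, daisy, lime, lily}.
    Root daisy: left subtree has 2 nodes {hop, fir}, right has 2 {lime, lily}.
      Root hop: left subtree has 0 nodes { }, right has 1 {fir}.
      Root lime: left subtree has 0 nodes { }, right has 1 {lily}.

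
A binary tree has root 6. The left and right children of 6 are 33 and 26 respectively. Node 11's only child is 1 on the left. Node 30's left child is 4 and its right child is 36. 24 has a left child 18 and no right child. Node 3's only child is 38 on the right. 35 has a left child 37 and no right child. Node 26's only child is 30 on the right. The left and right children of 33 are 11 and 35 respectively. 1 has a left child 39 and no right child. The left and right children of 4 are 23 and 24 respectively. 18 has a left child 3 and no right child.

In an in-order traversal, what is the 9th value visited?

23

In-order visits the left subtree, then the node, then the right subtree.
At 6: go left to 33.
  At 33: go left to 11.
    At 11: go left to 1.
      At 1: go left to 39.
        39 is a leaf — visit 39.
      Visit 1.
      At 1: no right child.
    Visit 11.
    At 11: no right child.
  Visit 33.
  At 33: go right to 35.
    At 35: go left to 37.
      37 is a leaf — visit 37.
    Visit 35.
    At 35: no right child.
Visit 6.
At 6: go right to 26.
  At 26: no left child.
  Visit 26.
  At 26: go right to 30.
    At 30: go left to 4.
      At 4: go left to 23.
        23 is a leaf — visit 23.
      Visit 4.
      At 4: go right to 24.
        At 24: go left to 18.
          At 18: go left to 3.
            At 3: no left child.
            Visit 3.
            At 3: go right to 38.
              38 is a leaf — visit 38.
          Visit 18.
          At 18: no right child.
        Visit 24.
        At 24: no right child.
    Visit 30.
    At 30: go right to 36.
      36 is a leaf — visit 36.
Full in-order sequence: 39, 1, 11, 33, 37, 35, 6, 26, 23, 4, 3, 38, 18, 24, 30, 36.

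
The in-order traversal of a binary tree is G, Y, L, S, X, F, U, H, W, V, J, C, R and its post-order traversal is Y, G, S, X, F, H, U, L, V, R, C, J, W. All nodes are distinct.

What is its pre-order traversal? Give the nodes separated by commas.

The last element of post-order is the root; it splits in-order into left and right subtrees.
Root W: left subtree has 8 nodes {G, Y, L, S, X, F, U, H}, right has 4 {V, J, C, R}.
  Root L: left subtree has 2 nodes {G, Y}, right has 5 {S, X, F, U, H}.
    Root G: left subtree has 0 nodes { }, right has 1 {Y}.
    Root U: left subtree has 3 nodes {S, X, F}, right has 1 {H}.
      Root F: left subtree has 2 nodes {S, X}, right has 0 { }.
        Root X: left subtree has 1 node {S}, right has 0 { }.
  Root J: left subtree has 1 node {V}, right has 2 {C, R}.
    Root C: left subtree has 0 nodes { }, right has 1 {R}.

W, L, G, Y, U, F, X, S, H, J, V, C, R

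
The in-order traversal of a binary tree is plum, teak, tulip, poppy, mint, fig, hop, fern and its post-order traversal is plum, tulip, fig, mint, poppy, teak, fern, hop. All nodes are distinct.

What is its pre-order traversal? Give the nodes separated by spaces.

The last element of post-order is the root; it splits in-order into left and right subtrees.
Root hop: left subtree has 6 nodes {plum, teak, tulip, poppy, mint, fig}, right has 1 {fern}.
  Root teak: left subtree has 1 node {plum}, right has 4 {tulip, poppy, mint, fig}.
    Root poppy: left subtree has 1 node {tulip}, right has 2 {mint, fig}.
      Root mint: left subtree has 0 nodes { }, right has 1 {fig}.

hop teak plum poppy tulip mint fig fern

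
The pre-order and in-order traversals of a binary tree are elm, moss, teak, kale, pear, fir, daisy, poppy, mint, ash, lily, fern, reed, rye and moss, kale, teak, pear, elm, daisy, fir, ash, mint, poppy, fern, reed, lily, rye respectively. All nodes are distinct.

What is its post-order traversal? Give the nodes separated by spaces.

kale pear teak moss daisy ash mint reed fern rye lily poppy fir elm

The first element of pre-order is the root; it splits in-order into left and right subtrees.
Root elm: left subtree has 4 nodes {moss, kale, teak, pear}, right has 9 {daisy, fir, ash, mint, poppy, fern, reed, lily, rye}.
  Root moss: left subtree has 0 nodes { }, right has 3 {kale, teak, pear}.
    Root teak: left subtree has 1 node {kale}, right has 1 {pear}.
  Root fir: left subtree has 1 node {daisy}, right has 7 {ash, mint, poppy, fern, reed, lily, rye}.
    Root poppy: left subtree has 2 nodes {ash, mint}, right has 4 {fern, reed, lily, rye}.
      Root mint: left subtree has 1 node {ash}, right has 0 { }.
      Root lily: left subtree has 2 nodes {fern, reed}, right has 1 {rye}.
        Root fern: left subtree has 0 nodes { }, right has 1 {reed}.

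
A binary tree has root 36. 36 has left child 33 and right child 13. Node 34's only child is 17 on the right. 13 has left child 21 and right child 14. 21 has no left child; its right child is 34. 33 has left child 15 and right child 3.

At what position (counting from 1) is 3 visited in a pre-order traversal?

Pre-order visits the node, then its left subtree, then its right subtree.
Visit 36.
At 36: go left to 33.
  Visit 33.
  At 33: go left to 15.
    15 is a leaf — visit 15.
  At 33: go right to 3.
    3 is a leaf — visit 3.
At 36: go right to 13.
  Visit 13.
  At 13: go left to 21.
    Visit 21.
    At 21: no left child.
    At 21: go right to 34.
      Visit 34.
      At 34: no left child.
      At 34: go right to 17.
        17 is a leaf — visit 17.
  At 13: go right to 14.
    14 is a leaf — visit 14.
Full pre-order sequence: 36, 33, 15, 3, 13, 21, 34, 17, 14.

4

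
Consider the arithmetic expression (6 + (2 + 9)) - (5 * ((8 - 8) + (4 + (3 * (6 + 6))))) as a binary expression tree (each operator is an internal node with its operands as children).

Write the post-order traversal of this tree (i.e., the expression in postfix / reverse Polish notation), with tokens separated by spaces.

Post-order on an expression tree gives postfix notation: for each operator, emit left operand, right operand, then the operator.

6 2 9 + + 5 8 8 - 4 3 6 6 + * + + * -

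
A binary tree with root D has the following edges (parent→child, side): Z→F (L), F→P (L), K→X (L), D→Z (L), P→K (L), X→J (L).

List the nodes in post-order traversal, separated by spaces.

J X K P F Z D

Post-order visits the left subtree, then the right subtree, then the node.
At D: go left to Z.
  At Z: go left to F.
    At F: go left to P.
      At P: go left to K.
        At K: go left to X.
          At X: go left to J.
            J is a leaf — visit J.
          At X: no right child.
          Visit X.
        At K: no right child.
        Visit K.
      At P: no right child.
      Visit P.
    At F: no right child.
    Visit F.
  At Z: no right child.
  Visit Z.
At D: no right child.
Visit D.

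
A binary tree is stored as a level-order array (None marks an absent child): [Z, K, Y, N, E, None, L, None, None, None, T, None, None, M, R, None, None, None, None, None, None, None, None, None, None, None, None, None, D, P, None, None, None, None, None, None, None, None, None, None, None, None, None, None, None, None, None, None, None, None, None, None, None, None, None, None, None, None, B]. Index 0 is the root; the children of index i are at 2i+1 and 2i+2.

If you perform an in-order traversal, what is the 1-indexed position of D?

8

In-order visits the left subtree, then the node, then the right subtree.
At Z: go left to K.
  At K: go left to N.
    N is a leaf — visit N.
  Visit K.
  At K: go right to E.
    At E: no left child.
    Visit E.
    At E: go right to T.
      T is a leaf — visit T.
Visit Z.
At Z: go right to Y.
  At Y: no left child.
  Visit Y.
  At Y: go right to L.
    At L: go left to M.
      At M: no left child.
      Visit M.
      At M: go right to D.
        At D: no left child.
        Visit D.
        At D: go right to B.
          B is a leaf — visit B.
    Visit L.
    At L: go right to R.
      At R: go left to P.
        P is a leaf — visit P.
      Visit R.
      At R: no right child.
Full in-order sequence: N, K, E, T, Z, Y, M, D, B, L, P, R.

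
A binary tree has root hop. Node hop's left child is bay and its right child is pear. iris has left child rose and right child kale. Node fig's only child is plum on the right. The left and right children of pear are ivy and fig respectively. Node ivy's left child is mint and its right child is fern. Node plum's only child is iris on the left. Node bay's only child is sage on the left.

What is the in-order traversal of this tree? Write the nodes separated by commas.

In-order visits the left subtree, then the node, then the right subtree.
At hop: go left to bay.
  At bay: go left to sage.
    sage is a leaf — visit sage.
  Visit bay.
  At bay: no right child.
Visit hop.
At hop: go right to pear.
  At pear: go left to ivy.
    At ivy: go left to mint.
      mint is a leaf — visit mint.
    Visit ivy.
    At ivy: go right to fern.
      fern is a leaf — visit fern.
  Visit pear.
  At pear: go right to fig.
    At fig: no left child.
    Visit fig.
    At fig: go right to plum.
      At plum: go left to iris.
        At iris: go left to rose.
          rose is a leaf — visit rose.
        Visit iris.
        At iris: go right to kale.
          kale is a leaf — visit kale.
      Visit plum.
      At plum: no right child.

sage, bay, hop, mint, ivy, fern, pear, fig, rose, iris, kale, plum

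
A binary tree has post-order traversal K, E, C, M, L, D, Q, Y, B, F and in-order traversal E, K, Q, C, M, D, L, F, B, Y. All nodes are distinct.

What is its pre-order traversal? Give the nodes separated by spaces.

F Q E K D M C L B Y

The last element of post-order is the root; it splits in-order into left and right subtrees.
Root F: left subtree has 7 nodes {E, K, Q, C, M, D, L}, right has 2 {B, Y}.
  Root Q: left subtree has 2 nodes {E, K}, right has 4 {C, M, D, L}.
    Root E: left subtree has 0 nodes { }, right has 1 {K}.
    Root D: left subtree has 2 nodes {C, M}, right has 1 {L}.
      Root M: left subtree has 1 node {C}, right has 0 { }.
  Root B: left subtree has 0 nodes { }, right has 1 {Y}.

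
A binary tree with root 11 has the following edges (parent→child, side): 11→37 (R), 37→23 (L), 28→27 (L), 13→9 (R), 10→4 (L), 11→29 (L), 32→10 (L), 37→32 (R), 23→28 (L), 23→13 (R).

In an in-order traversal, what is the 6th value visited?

13

In-order visits the left subtree, then the node, then the right subtree.
At 11: go left to 29.
  29 is a leaf — visit 29.
Visit 11.
At 11: go right to 37.
  At 37: go left to 23.
    At 23: go left to 28.
      At 28: go left to 27.
        27 is a leaf — visit 27.
      Visit 28.
      At 28: no right child.
    Visit 23.
    At 23: go right to 13.
      At 13: no left child.
      Visit 13.
      At 13: go right to 9.
        9 is a leaf — visit 9.
  Visit 37.
  At 37: go right to 32.
    At 32: go left to 10.
      At 10: go left to 4.
        4 is a leaf — visit 4.
      Visit 10.
      At 10: no right child.
    Visit 32.
    At 32: no right child.
Full in-order sequence: 29, 11, 27, 28, 23, 13, 9, 37, 4, 10, 32.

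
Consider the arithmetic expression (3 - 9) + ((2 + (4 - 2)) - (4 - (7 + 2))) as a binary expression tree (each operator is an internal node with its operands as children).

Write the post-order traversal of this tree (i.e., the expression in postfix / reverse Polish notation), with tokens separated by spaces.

3 9 - 2 4 2 - + 4 7 2 + - - +

Post-order on an expression tree gives postfix notation: for each operator, emit left operand, right operand, then the operator.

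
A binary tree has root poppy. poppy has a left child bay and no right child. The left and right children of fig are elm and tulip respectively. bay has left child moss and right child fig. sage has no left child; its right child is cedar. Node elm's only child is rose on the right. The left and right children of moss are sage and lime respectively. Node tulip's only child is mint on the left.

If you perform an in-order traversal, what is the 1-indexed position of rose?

In-order visits the left subtree, then the node, then the right subtree.
At poppy: go left to bay.
  At bay: go left to moss.
    At moss: go left to sage.
      At sage: no left child.
      Visit sage.
      At sage: go right to cedar.
        cedar is a leaf — visit cedar.
    Visit moss.
    At moss: go right to lime.
      lime is a leaf — visit lime.
  Visit bay.
  At bay: go right to fig.
    At fig: go left to elm.
      At elm: no left child.
      Visit elm.
      At elm: go right to rose.
        rose is a leaf — visit rose.
    Visit fig.
    At fig: go right to tulip.
      At tulip: go left to mint.
        mint is a leaf — visit mint.
      Visit tulip.
      At tulip: no right child.
Visit poppy.
At poppy: no right child.
Full in-order sequence: sage, cedar, moss, lime, bay, elm, rose, fig, mint, tulip, poppy.

7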